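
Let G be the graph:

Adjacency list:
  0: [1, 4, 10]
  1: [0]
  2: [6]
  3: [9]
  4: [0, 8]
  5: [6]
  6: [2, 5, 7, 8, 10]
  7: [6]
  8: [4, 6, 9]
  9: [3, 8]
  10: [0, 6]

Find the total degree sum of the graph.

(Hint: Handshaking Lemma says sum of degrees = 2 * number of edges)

Count edges: 11 edges.
By Handshaking Lemma: sum of degrees = 2 * 11 = 22.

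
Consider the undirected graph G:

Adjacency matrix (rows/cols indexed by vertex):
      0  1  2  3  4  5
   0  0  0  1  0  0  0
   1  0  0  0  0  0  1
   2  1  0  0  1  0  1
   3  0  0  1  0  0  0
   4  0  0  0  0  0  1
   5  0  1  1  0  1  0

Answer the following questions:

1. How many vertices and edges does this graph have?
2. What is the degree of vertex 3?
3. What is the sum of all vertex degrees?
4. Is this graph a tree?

Count: 6 vertices, 5 edges.
Vertex 3 has neighbors [2], degree = 1.
Handshaking lemma: 2 * 5 = 10.
A graph is a tree iff it is connected and has exactly n-1 edges. This graph is connected (all 6 vertices in one component) and has 6-1 = 5 edges. It is a tree.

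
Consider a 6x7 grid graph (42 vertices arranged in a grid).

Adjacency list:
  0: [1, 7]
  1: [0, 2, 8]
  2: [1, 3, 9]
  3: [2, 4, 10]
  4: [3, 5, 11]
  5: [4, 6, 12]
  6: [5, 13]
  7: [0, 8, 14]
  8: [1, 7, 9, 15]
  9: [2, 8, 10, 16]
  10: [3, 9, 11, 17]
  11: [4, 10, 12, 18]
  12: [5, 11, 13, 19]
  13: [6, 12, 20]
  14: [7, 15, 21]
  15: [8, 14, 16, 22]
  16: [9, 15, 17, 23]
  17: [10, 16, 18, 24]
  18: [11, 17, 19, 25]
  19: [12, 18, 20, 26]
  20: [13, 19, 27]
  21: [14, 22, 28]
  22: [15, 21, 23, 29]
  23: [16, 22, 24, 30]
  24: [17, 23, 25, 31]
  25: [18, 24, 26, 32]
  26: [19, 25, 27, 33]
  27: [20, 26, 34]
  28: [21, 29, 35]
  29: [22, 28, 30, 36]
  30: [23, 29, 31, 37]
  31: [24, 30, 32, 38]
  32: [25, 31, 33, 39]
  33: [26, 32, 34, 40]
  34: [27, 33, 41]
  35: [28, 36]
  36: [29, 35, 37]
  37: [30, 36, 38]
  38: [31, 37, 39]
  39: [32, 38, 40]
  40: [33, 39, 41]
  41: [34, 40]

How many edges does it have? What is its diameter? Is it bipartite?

A 6x7 grid has 35 vertical edges and 36 horizontal edges.
Total edges = 35 + 36 = 71.
Diameter = (6-1) + (7-1) = 11 (corner to opposite corner).
Grid graphs are bipartite (checkerboard coloring).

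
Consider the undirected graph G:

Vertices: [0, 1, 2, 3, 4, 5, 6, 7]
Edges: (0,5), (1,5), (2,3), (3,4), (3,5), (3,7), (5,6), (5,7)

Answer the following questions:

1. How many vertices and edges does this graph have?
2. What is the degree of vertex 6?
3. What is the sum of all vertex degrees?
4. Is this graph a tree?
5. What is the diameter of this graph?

Count: 8 vertices, 8 edges.
Vertex 6 has neighbors [5], degree = 1.
Handshaking lemma: 2 * 8 = 16.
A tree on 8 vertices has 7 edges. This graph has 8 edges (1 extra). Not a tree.
Diameter (longest shortest path) = 3.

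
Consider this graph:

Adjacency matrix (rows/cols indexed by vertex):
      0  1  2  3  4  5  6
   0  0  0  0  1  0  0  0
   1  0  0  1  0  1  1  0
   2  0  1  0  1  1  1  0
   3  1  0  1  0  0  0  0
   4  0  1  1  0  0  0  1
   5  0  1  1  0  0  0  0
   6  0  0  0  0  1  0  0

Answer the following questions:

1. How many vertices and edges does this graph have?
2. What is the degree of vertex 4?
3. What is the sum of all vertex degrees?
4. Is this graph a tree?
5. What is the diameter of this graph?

Count: 7 vertices, 8 edges.
Vertex 4 has neighbors [1, 2, 6], degree = 3.
Handshaking lemma: 2 * 8 = 16.
A tree on 7 vertices has 6 edges. This graph has 8 edges (2 extra). Not a tree.
Diameter (longest shortest path) = 4.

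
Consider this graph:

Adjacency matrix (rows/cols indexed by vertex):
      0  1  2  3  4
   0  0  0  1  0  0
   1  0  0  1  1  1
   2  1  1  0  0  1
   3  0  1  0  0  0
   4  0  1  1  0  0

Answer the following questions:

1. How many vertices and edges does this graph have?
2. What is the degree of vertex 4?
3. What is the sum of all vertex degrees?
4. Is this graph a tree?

Count: 5 vertices, 5 edges.
Vertex 4 has neighbors [1, 2], degree = 2.
Handshaking lemma: 2 * 5 = 10.
A tree on 5 vertices has 4 edges. This graph has 5 edges (1 extra). Not a tree.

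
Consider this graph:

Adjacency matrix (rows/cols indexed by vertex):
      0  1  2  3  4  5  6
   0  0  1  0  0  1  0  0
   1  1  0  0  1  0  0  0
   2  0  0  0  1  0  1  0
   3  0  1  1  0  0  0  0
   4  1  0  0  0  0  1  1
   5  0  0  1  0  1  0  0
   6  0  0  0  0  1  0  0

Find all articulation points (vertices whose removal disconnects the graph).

An articulation point is a vertex whose removal disconnects the graph.
Articulation points: [4]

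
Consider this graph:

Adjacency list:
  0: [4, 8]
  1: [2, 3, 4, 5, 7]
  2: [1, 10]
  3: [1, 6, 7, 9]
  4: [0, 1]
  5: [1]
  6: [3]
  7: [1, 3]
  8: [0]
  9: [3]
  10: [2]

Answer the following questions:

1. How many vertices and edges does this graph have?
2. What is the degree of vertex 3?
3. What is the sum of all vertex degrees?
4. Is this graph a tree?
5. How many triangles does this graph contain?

Count: 11 vertices, 11 edges.
Vertex 3 has neighbors [1, 6, 7, 9], degree = 4.
Handshaking lemma: 2 * 11 = 22.
A tree on 11 vertices has 10 edges. This graph has 11 edges (1 extra). Not a tree.
Number of triangles = 1.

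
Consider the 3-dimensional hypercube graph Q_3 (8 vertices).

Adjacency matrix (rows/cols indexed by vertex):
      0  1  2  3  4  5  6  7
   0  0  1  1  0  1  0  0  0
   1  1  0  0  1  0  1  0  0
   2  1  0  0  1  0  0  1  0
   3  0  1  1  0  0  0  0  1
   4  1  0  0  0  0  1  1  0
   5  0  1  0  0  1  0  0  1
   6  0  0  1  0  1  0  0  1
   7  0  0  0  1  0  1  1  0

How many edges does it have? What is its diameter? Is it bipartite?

The 3-dimensional hypercube Q_3 has 8 vertices and each vertex has degree 3.
Total edges = 8 * 3 / 2 = 12.
Diameter = 3 (max Hamming distance between binary labels).
Hypercubes are bipartite (partition by parity of binary representation).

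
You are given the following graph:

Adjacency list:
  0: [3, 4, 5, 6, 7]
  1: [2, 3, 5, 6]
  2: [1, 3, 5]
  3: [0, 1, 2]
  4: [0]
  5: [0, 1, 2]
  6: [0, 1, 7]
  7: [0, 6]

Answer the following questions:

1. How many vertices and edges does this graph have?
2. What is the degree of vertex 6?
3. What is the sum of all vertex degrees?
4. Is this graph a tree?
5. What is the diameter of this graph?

Count: 8 vertices, 12 edges.
Vertex 6 has neighbors [0, 1, 7], degree = 3.
Handshaking lemma: 2 * 12 = 24.
A tree on 8 vertices has 7 edges. This graph has 12 edges (5 extra). Not a tree.
Diameter (longest shortest path) = 3.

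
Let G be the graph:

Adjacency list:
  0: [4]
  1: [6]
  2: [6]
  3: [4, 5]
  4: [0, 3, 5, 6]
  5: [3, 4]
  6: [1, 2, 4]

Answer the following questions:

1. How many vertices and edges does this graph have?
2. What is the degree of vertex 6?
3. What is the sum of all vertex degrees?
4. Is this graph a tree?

Count: 7 vertices, 7 edges.
Vertex 6 has neighbors [1, 2, 4], degree = 3.
Handshaking lemma: 2 * 7 = 14.
A tree on 7 vertices has 6 edges. This graph has 7 edges (1 extra). Not a tree.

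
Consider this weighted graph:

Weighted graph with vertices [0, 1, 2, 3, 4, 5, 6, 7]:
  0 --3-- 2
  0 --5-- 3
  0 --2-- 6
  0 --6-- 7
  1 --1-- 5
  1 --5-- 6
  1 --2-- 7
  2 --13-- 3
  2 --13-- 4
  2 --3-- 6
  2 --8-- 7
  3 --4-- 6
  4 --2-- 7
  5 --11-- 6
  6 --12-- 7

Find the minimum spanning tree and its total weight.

Applying Kruskal's algorithm (sort edges by weight, add if no cycle):
  Add (1,5) w=1
  Add (0,6) w=2
  Add (1,7) w=2
  Add (4,7) w=2
  Add (0,2) w=3
  Skip (2,6) w=3 (creates cycle)
  Add (3,6) w=4
  Skip (0,3) w=5 (creates cycle)
  Add (1,6) w=5
  Skip (0,7) w=6 (creates cycle)
  Skip (2,7) w=8 (creates cycle)
  Skip (5,6) w=11 (creates cycle)
  Skip (6,7) w=12 (creates cycle)
  Skip (2,4) w=13 (creates cycle)
  Skip (2,3) w=13 (creates cycle)
MST weight = 19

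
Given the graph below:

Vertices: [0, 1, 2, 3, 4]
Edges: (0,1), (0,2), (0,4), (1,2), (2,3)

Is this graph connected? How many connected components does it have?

Checking connectivity: the graph has 1 connected component(s).
All vertices are reachable from each other. The graph IS connected.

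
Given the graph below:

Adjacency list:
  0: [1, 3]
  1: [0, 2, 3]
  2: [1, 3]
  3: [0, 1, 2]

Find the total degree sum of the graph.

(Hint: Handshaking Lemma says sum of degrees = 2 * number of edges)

Count edges: 5 edges.
By Handshaking Lemma: sum of degrees = 2 * 5 = 10.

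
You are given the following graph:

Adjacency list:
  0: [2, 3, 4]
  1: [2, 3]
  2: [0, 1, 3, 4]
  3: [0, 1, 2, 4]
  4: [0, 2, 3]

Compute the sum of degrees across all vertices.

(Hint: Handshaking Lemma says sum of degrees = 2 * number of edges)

Count edges: 8 edges.
By Handshaking Lemma: sum of degrees = 2 * 8 = 16.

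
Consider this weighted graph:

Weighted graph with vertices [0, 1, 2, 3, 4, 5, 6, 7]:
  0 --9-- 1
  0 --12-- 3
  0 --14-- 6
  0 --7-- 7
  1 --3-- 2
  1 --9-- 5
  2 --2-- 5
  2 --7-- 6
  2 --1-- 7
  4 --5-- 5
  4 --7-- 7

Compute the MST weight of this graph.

Applying Kruskal's algorithm (sort edges by weight, add if no cycle):
  Add (2,7) w=1
  Add (2,5) w=2
  Add (1,2) w=3
  Add (4,5) w=5
  Add (0,7) w=7
  Add (2,6) w=7
  Skip (4,7) w=7 (creates cycle)
  Skip (0,1) w=9 (creates cycle)
  Skip (1,5) w=9 (creates cycle)
  Add (0,3) w=12
  Skip (0,6) w=14 (creates cycle)
MST weight = 37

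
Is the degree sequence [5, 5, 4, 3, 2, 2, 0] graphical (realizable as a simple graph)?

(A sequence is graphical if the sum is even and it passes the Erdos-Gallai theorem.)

Sum of degrees = 21. Sum is odd, so the sequence is NOT graphical.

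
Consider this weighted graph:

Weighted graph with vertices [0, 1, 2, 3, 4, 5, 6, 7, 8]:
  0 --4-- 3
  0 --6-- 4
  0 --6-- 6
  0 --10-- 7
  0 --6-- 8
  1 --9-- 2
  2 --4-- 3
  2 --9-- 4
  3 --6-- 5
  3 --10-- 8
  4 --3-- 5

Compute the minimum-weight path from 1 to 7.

Using Dijkstra's algorithm from vertex 1:
Shortest path: 1 -> 2 -> 3 -> 0 -> 7
Total weight: 9 + 4 + 4 + 10 = 27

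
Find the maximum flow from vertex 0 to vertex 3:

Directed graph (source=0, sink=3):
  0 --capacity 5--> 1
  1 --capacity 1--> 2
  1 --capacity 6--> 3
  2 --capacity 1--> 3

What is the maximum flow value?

Computing max flow:
  Flow on (0->1): 5/5
  Flow on (1->3): 5/6
Maximum flow = 5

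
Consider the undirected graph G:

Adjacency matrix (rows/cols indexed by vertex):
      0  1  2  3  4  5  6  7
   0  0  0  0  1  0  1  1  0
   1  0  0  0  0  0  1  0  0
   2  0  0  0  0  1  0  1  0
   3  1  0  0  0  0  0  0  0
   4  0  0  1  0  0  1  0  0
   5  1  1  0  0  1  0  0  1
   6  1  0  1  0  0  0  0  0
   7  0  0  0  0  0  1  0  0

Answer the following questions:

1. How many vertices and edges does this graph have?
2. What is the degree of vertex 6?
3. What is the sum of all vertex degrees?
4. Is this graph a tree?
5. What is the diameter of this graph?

Count: 8 vertices, 8 edges.
Vertex 6 has neighbors [0, 2], degree = 2.
Handshaking lemma: 2 * 8 = 16.
A tree on 8 vertices has 7 edges. This graph has 8 edges (1 extra). Not a tree.
Diameter (longest shortest path) = 3.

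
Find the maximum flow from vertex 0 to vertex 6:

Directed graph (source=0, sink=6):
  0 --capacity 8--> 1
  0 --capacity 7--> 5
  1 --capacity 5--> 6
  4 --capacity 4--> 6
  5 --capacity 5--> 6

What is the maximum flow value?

Computing max flow:
  Flow on (0->1): 5/8
  Flow on (0->5): 5/7
  Flow on (1->6): 5/5
  Flow on (5->6): 5/5
Maximum flow = 10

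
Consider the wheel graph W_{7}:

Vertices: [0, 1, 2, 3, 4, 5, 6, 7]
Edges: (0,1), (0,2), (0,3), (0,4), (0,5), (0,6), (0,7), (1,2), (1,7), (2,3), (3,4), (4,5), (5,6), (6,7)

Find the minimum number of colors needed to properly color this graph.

W_{7} = C_{7} plus a hub adjacent to every cycle vertex.
The outer cycle needs 3 colors (odd cycle); the hub is adjacent to all of them so needs a fresh color.
Chromatic number = 3 + 1 = 4.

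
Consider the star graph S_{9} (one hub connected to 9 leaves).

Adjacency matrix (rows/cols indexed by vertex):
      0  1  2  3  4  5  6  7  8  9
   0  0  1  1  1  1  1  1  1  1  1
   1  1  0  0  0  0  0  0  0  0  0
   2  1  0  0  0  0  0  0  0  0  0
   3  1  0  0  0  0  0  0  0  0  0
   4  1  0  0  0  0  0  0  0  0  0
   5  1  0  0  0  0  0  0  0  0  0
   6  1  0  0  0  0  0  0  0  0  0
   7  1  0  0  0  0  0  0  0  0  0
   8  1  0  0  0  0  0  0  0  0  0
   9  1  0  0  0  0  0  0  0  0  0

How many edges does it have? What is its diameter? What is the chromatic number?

Star graph S_{9}: the hub connects to all 9 leaves.
Edges = 9.
Diameter = 2 (any leaf to hub is 1, leaf to leaf through hub is 2).
Star graphs are bipartite (hub vs leaves), so chromatic number = 2.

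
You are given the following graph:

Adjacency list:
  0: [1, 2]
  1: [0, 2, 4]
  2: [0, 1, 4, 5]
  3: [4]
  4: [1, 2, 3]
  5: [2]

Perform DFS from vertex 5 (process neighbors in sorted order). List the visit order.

DFS from vertex 5 (neighbors processed in ascending order):
Visit order: 5, 2, 0, 1, 4, 3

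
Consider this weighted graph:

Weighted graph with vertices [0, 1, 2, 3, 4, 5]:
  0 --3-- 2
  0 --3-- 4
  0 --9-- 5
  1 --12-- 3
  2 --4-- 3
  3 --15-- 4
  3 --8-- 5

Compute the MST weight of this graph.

Applying Kruskal's algorithm (sort edges by weight, add if no cycle):
  Add (0,4) w=3
  Add (0,2) w=3
  Add (2,3) w=4
  Add (3,5) w=8
  Skip (0,5) w=9 (creates cycle)
  Add (1,3) w=12
  Skip (3,4) w=15 (creates cycle)
MST weight = 30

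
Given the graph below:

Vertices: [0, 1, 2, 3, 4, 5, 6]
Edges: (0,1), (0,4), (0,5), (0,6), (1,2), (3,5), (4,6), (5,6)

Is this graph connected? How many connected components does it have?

Checking connectivity: the graph has 1 connected component(s).
All vertices are reachable from each other. The graph IS connected.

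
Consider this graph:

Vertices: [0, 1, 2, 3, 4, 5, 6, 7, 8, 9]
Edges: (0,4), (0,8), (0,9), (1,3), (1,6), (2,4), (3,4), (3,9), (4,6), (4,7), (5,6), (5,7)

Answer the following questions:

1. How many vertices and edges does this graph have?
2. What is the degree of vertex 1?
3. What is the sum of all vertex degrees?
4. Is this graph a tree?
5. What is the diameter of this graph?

Count: 10 vertices, 12 edges.
Vertex 1 has neighbors [3, 6], degree = 2.
Handshaking lemma: 2 * 12 = 24.
A tree on 10 vertices has 9 edges. This graph has 12 edges (3 extra). Not a tree.
Diameter (longest shortest path) = 4.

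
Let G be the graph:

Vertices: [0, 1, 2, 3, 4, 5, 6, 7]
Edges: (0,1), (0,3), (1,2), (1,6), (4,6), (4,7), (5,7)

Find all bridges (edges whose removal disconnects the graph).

A bridge is an edge whose removal increases the number of connected components.
Bridges found: (0,1), (0,3), (1,2), (1,6), (4,6), (4,7), (5,7)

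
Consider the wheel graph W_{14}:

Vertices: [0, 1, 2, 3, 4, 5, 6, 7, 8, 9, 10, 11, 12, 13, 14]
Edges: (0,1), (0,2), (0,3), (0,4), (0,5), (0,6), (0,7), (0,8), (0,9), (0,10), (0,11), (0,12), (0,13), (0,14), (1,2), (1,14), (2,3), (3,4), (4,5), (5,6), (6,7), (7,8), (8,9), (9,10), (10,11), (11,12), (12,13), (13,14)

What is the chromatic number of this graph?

W_{14} = C_{14} plus a hub adjacent to every cycle vertex.
The outer cycle needs 2 colors (even cycle); the hub is adjacent to all of them so needs a fresh color.
Chromatic number = 2 + 1 = 3.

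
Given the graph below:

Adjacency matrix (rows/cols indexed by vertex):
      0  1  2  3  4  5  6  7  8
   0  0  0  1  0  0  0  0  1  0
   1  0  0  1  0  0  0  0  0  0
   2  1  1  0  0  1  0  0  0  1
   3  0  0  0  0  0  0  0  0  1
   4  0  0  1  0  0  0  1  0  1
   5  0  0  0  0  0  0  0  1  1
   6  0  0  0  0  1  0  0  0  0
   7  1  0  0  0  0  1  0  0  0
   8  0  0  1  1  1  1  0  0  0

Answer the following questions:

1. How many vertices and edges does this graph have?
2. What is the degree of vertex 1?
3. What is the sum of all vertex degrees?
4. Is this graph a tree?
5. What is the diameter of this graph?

Count: 9 vertices, 10 edges.
Vertex 1 has neighbors [2], degree = 1.
Handshaking lemma: 2 * 10 = 20.
A tree on 9 vertices has 8 edges. This graph has 10 edges (2 extra). Not a tree.
Diameter (longest shortest path) = 4.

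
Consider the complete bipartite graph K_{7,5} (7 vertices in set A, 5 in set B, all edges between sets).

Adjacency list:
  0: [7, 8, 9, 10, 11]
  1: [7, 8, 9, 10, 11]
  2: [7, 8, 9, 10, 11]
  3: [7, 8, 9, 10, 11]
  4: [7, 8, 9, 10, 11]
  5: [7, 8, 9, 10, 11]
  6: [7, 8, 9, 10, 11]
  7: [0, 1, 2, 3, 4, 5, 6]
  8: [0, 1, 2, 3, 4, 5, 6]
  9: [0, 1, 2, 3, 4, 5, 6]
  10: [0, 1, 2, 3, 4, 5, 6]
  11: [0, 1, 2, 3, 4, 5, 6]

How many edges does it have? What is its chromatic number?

K_{7,5} has 7 * 5 = 35 edges.
Bipartite graphs have chromatic number 2 (color each partition differently).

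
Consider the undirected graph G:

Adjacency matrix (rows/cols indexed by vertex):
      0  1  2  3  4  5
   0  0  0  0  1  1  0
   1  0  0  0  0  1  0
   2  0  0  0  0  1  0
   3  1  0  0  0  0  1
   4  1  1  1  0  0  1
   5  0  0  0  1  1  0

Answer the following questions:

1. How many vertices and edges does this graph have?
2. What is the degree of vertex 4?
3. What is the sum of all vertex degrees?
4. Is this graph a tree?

Count: 6 vertices, 6 edges.
Vertex 4 has neighbors [0, 1, 2, 5], degree = 4.
Handshaking lemma: 2 * 6 = 12.
A tree on 6 vertices has 5 edges. This graph has 6 edges (1 extra). Not a tree.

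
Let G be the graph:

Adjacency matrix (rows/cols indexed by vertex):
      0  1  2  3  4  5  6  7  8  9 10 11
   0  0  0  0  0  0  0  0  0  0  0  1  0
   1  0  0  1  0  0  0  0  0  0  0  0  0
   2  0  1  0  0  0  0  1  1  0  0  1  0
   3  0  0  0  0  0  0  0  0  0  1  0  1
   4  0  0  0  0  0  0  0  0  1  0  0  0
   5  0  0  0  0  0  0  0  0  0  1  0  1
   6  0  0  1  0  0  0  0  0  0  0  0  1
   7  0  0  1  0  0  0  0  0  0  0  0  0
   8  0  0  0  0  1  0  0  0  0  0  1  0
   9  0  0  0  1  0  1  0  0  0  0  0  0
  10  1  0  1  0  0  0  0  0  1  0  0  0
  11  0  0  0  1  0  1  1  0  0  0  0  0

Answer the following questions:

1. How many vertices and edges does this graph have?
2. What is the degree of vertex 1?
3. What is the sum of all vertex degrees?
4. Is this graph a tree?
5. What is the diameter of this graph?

Count: 12 vertices, 12 edges.
Vertex 1 has neighbors [2], degree = 1.
Handshaking lemma: 2 * 12 = 24.
A tree on 12 vertices has 11 edges. This graph has 12 edges (1 extra). Not a tree.
Diameter (longest shortest path) = 7.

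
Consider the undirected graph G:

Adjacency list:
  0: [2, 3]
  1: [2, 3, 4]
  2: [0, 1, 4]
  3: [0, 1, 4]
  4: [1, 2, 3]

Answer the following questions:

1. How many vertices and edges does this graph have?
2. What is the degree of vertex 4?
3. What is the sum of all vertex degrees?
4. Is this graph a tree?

Count: 5 vertices, 7 edges.
Vertex 4 has neighbors [1, 2, 3], degree = 3.
Handshaking lemma: 2 * 7 = 14.
A tree on 5 vertices has 4 edges. This graph has 7 edges (3 extra). Not a tree.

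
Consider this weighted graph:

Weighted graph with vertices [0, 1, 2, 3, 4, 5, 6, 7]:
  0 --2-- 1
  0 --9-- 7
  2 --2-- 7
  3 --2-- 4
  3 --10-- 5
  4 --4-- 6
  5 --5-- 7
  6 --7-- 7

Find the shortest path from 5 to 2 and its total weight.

Using Dijkstra's algorithm from vertex 5:
Shortest path: 5 -> 7 -> 2
Total weight: 5 + 2 = 7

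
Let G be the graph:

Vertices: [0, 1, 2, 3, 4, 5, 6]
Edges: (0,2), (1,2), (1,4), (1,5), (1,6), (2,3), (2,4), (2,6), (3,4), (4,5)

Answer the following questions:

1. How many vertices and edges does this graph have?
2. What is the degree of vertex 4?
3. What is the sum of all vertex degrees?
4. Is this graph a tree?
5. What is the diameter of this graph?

Count: 7 vertices, 10 edges.
Vertex 4 has neighbors [1, 2, 3, 5], degree = 4.
Handshaking lemma: 2 * 10 = 20.
A tree on 7 vertices has 6 edges. This graph has 10 edges (4 extra). Not a tree.
Diameter (longest shortest path) = 3.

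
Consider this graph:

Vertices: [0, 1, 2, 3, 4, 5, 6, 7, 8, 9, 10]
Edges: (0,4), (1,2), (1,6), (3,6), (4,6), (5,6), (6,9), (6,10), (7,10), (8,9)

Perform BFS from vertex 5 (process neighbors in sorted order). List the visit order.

BFS from vertex 5 (neighbors processed in ascending order):
Visit order: 5, 6, 1, 3, 4, 9, 10, 2, 0, 8, 7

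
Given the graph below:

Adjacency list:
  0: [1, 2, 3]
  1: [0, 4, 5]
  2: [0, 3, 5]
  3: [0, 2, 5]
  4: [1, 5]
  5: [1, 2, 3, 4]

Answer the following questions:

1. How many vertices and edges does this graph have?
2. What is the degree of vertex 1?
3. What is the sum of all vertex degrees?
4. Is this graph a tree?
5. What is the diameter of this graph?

Count: 6 vertices, 9 edges.
Vertex 1 has neighbors [0, 4, 5], degree = 3.
Handshaking lemma: 2 * 9 = 18.
A tree on 6 vertices has 5 edges. This graph has 9 edges (4 extra). Not a tree.
Diameter (longest shortest path) = 2.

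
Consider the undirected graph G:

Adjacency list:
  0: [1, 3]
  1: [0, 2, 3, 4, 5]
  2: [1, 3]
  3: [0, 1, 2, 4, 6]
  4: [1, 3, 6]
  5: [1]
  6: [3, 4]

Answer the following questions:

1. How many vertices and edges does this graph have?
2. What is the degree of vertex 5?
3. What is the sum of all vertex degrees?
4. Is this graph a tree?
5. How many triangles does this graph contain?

Count: 7 vertices, 10 edges.
Vertex 5 has neighbors [1], degree = 1.
Handshaking lemma: 2 * 10 = 20.
A tree on 7 vertices has 6 edges. This graph has 10 edges (4 extra). Not a tree.
Number of triangles = 4.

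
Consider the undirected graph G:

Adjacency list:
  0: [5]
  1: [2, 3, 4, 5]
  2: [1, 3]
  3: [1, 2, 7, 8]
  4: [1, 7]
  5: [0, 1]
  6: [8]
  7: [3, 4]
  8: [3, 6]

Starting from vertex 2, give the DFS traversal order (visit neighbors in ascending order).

DFS from vertex 2 (neighbors processed in ascending order):
Visit order: 2, 1, 3, 7, 4, 8, 6, 5, 0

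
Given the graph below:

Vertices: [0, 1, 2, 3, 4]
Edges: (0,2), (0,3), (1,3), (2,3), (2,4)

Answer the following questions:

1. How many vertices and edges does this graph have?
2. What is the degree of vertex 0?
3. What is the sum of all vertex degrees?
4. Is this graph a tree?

Count: 5 vertices, 5 edges.
Vertex 0 has neighbors [2, 3], degree = 2.
Handshaking lemma: 2 * 5 = 10.
A tree on 5 vertices has 4 edges. This graph has 5 edges (1 extra). Not a tree.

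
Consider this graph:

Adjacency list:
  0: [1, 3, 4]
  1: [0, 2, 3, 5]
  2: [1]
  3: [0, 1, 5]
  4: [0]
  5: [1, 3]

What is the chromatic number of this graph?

The graph has a maximum clique of size 3 (lower bound on chromatic number).
A valid 3-coloring: {0: 1, 1: 0, 2: 1, 3: 2, 4: 0, 5: 1}.
Chromatic number = 3.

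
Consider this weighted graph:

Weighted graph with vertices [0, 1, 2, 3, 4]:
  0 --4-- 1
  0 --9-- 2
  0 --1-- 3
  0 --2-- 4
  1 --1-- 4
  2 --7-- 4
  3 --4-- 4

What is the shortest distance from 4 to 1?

Using Dijkstra's algorithm from vertex 4:
Shortest path: 4 -> 1
Total weight: 1 = 1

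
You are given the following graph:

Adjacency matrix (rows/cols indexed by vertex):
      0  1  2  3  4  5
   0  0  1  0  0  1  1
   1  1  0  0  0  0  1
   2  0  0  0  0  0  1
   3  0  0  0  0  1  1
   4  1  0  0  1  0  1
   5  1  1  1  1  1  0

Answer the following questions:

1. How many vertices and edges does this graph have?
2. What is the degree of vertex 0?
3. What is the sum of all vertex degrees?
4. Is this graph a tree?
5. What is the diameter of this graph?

Count: 6 vertices, 8 edges.
Vertex 0 has neighbors [1, 4, 5], degree = 3.
Handshaking lemma: 2 * 8 = 16.
A tree on 6 vertices has 5 edges. This graph has 8 edges (3 extra). Not a tree.
Diameter (longest shortest path) = 2.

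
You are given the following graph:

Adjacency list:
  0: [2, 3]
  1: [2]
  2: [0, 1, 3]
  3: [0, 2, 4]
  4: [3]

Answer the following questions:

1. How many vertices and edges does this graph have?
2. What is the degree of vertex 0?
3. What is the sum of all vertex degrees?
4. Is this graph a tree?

Count: 5 vertices, 5 edges.
Vertex 0 has neighbors [2, 3], degree = 2.
Handshaking lemma: 2 * 5 = 10.
A tree on 5 vertices has 4 edges. This graph has 5 edges (1 extra). Not a tree.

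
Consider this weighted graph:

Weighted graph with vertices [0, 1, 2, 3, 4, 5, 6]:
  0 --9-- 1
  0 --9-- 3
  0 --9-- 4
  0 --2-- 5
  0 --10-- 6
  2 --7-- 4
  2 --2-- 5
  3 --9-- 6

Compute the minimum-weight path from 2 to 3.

Using Dijkstra's algorithm from vertex 2:
Shortest path: 2 -> 5 -> 0 -> 3
Total weight: 2 + 2 + 9 = 13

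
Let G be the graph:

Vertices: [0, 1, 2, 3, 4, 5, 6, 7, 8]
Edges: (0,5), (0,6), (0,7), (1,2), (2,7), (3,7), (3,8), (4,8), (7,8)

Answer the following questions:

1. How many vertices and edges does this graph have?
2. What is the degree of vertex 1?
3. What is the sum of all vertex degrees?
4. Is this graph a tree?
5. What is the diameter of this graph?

Count: 9 vertices, 9 edges.
Vertex 1 has neighbors [2], degree = 1.
Handshaking lemma: 2 * 9 = 18.
A tree on 9 vertices has 8 edges. This graph has 9 edges (1 extra). Not a tree.
Diameter (longest shortest path) = 4.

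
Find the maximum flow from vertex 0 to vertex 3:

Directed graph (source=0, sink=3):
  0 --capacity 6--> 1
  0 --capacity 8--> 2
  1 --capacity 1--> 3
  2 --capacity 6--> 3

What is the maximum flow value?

Computing max flow:
  Flow on (0->1): 1/6
  Flow on (0->2): 6/8
  Flow on (1->3): 1/1
  Flow on (2->3): 6/6
Maximum flow = 7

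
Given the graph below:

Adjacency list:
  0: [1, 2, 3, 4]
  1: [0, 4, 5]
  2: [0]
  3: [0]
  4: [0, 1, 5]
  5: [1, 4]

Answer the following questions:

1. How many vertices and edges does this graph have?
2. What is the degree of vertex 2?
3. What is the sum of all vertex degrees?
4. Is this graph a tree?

Count: 6 vertices, 7 edges.
Vertex 2 has neighbors [0], degree = 1.
Handshaking lemma: 2 * 7 = 14.
A tree on 6 vertices has 5 edges. This graph has 7 edges (2 extra). Not a tree.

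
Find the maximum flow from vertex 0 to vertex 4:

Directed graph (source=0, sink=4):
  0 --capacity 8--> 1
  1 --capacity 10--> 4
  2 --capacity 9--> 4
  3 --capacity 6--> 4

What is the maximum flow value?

Computing max flow:
  Flow on (0->1): 8/8
  Flow on (1->4): 8/10
Maximum flow = 8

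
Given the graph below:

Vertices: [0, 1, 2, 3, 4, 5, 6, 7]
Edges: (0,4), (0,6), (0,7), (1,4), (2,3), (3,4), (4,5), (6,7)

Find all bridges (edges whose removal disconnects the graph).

A bridge is an edge whose removal increases the number of connected components.
Bridges found: (0,4), (1,4), (2,3), (3,4), (4,5)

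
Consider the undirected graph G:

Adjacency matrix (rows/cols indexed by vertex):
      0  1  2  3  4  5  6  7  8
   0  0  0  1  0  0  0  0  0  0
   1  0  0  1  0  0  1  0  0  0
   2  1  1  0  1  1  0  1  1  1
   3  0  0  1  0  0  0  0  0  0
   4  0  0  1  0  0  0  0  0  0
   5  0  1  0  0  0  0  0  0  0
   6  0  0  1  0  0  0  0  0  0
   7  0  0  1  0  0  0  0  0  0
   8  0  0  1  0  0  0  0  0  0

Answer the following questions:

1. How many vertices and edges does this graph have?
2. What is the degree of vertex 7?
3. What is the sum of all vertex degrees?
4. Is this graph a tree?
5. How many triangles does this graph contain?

Count: 9 vertices, 8 edges.
Vertex 7 has neighbors [2], degree = 1.
Handshaking lemma: 2 * 8 = 16.
A graph is a tree iff it is connected and has exactly n-1 edges. This graph is connected (all 9 vertices in one component) and has 9-1 = 8 edges. It is a tree.
Number of triangles = 0.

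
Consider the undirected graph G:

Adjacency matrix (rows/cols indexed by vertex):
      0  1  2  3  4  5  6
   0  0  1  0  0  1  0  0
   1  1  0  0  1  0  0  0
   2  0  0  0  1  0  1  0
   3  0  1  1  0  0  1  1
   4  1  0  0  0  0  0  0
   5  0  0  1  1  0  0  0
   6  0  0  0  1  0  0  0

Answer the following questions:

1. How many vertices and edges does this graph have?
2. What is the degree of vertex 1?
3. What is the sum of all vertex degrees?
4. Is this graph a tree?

Count: 7 vertices, 7 edges.
Vertex 1 has neighbors [0, 3], degree = 2.
Handshaking lemma: 2 * 7 = 14.
A tree on 7 vertices has 6 edges. This graph has 7 edges (1 extra). Not a tree.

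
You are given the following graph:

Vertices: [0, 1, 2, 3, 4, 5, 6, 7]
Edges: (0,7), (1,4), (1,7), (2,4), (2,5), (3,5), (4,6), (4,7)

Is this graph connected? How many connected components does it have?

Checking connectivity: the graph has 1 connected component(s).
All vertices are reachable from each other. The graph IS connected.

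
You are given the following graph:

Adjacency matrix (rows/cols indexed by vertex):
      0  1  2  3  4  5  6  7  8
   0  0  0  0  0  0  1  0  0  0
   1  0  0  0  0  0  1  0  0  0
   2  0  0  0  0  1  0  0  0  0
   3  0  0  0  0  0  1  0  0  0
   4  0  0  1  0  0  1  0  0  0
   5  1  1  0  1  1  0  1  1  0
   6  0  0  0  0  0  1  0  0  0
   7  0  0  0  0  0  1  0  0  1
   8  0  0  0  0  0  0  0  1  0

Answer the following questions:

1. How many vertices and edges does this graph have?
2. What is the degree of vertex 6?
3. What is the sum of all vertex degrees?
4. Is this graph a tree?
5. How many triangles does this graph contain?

Count: 9 vertices, 8 edges.
Vertex 6 has neighbors [5], degree = 1.
Handshaking lemma: 2 * 8 = 16.
A graph is a tree iff it is connected and has exactly n-1 edges. This graph is connected (all 9 vertices in one component) and has 9-1 = 8 edges. It is a tree.
Number of triangles = 0.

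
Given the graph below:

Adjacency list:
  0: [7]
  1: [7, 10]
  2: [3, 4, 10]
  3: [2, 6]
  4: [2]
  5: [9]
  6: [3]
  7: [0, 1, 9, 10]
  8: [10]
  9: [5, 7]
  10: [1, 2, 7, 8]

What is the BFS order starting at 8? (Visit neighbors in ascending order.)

BFS from vertex 8 (neighbors processed in ascending order):
Visit order: 8, 10, 1, 2, 7, 3, 4, 0, 9, 6, 5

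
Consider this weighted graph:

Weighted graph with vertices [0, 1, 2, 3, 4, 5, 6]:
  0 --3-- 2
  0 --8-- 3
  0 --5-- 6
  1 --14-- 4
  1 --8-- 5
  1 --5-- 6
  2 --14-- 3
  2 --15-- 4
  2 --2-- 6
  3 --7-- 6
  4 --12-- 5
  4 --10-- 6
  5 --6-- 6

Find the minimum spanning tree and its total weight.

Applying Kruskal's algorithm (sort edges by weight, add if no cycle):
  Add (2,6) w=2
  Add (0,2) w=3
  Skip (0,6) w=5 (creates cycle)
  Add (1,6) w=5
  Add (5,6) w=6
  Add (3,6) w=7
  Skip (0,3) w=8 (creates cycle)
  Skip (1,5) w=8 (creates cycle)
  Add (4,6) w=10
  Skip (4,5) w=12 (creates cycle)
  Skip (1,4) w=14 (creates cycle)
  Skip (2,3) w=14 (creates cycle)
  Skip (2,4) w=15 (creates cycle)
MST weight = 33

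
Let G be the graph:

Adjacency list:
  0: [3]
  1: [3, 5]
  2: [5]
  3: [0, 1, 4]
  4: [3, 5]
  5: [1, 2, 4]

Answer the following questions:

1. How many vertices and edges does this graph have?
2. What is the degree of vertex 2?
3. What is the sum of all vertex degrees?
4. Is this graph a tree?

Count: 6 vertices, 6 edges.
Vertex 2 has neighbors [5], degree = 1.
Handshaking lemma: 2 * 6 = 12.
A tree on 6 vertices has 5 edges. This graph has 6 edges (1 extra). Not a tree.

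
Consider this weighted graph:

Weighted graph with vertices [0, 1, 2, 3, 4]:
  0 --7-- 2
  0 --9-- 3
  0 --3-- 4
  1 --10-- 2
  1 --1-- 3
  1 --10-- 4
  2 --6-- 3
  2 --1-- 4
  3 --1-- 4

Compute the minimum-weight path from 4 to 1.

Using Dijkstra's algorithm from vertex 4:
Shortest path: 4 -> 3 -> 1
Total weight: 1 + 1 = 2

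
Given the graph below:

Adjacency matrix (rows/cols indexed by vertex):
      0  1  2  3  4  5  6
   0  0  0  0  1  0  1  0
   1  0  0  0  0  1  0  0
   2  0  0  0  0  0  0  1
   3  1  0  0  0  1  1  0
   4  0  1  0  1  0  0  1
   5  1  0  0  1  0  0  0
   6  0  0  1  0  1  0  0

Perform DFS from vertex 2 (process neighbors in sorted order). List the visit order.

DFS from vertex 2 (neighbors processed in ascending order):
Visit order: 2, 6, 4, 1, 3, 0, 5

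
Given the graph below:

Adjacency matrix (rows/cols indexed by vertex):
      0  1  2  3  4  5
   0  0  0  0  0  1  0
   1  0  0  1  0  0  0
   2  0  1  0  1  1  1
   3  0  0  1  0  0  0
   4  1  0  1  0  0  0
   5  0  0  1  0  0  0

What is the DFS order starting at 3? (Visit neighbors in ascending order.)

DFS from vertex 3 (neighbors processed in ascending order):
Visit order: 3, 2, 1, 4, 0, 5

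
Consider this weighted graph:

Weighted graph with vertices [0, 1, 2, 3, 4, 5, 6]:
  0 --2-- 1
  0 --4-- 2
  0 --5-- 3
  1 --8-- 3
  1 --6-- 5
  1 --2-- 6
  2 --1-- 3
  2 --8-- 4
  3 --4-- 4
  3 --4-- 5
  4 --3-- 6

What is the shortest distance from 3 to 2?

Using Dijkstra's algorithm from vertex 3:
Shortest path: 3 -> 2
Total weight: 1 = 1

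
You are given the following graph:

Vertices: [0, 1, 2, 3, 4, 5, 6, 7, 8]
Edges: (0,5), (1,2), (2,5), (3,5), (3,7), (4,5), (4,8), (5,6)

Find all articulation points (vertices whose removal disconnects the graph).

An articulation point is a vertex whose removal disconnects the graph.
Articulation points: [2, 3, 4, 5]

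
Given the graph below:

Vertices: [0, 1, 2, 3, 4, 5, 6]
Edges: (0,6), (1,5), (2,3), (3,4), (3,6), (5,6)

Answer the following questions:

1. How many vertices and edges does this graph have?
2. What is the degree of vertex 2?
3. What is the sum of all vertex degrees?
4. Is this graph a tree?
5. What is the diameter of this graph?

Count: 7 vertices, 6 edges.
Vertex 2 has neighbors [3], degree = 1.
Handshaking lemma: 2 * 6 = 12.
A graph is a tree iff it is connected and has exactly n-1 edges. This graph is connected (all 7 vertices in one component) and has 7-1 = 6 edges. It is a tree.
Diameter (longest shortest path) = 4.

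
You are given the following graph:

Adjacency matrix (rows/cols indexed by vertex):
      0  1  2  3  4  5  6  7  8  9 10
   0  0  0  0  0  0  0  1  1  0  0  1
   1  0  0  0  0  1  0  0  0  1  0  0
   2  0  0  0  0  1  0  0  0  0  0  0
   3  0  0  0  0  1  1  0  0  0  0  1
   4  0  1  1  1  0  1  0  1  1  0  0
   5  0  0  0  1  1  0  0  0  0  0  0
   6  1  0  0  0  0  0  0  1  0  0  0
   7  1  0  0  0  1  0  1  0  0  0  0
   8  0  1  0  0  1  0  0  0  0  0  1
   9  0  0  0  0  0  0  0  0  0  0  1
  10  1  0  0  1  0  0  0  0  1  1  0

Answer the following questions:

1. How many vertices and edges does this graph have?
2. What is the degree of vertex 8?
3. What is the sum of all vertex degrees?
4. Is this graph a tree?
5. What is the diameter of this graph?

Count: 11 vertices, 15 edges.
Vertex 8 has neighbors [1, 4, 10], degree = 3.
Handshaking lemma: 2 * 15 = 30.
A tree on 11 vertices has 10 edges. This graph has 15 edges (5 extra). Not a tree.
Diameter (longest shortest path) = 4.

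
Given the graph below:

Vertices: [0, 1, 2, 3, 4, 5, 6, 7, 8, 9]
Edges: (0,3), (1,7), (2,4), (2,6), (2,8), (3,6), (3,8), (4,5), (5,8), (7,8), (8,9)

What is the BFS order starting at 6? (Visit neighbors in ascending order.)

BFS from vertex 6 (neighbors processed in ascending order):
Visit order: 6, 2, 3, 4, 8, 0, 5, 7, 9, 1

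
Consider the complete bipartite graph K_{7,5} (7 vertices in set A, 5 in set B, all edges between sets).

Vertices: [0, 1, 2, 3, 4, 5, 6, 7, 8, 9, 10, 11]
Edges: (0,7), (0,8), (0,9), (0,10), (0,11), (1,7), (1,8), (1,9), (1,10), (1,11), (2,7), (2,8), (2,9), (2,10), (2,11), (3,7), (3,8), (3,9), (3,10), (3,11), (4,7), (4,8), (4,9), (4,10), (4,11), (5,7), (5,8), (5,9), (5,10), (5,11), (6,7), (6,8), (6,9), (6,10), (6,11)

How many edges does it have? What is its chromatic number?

K_{7,5} has 7 * 5 = 35 edges.
Bipartite graphs have chromatic number 2 (color each partition differently).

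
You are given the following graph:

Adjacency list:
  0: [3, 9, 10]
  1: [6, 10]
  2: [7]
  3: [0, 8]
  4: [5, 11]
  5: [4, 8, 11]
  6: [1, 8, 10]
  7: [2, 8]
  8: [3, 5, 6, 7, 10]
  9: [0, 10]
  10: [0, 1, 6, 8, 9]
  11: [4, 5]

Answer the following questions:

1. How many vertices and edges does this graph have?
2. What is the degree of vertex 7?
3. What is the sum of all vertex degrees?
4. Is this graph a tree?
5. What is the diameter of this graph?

Count: 12 vertices, 16 edges.
Vertex 7 has neighbors [2, 8], degree = 2.
Handshaking lemma: 2 * 16 = 32.
A tree on 12 vertices has 11 edges. This graph has 16 edges (5 extra). Not a tree.
Diameter (longest shortest path) = 4.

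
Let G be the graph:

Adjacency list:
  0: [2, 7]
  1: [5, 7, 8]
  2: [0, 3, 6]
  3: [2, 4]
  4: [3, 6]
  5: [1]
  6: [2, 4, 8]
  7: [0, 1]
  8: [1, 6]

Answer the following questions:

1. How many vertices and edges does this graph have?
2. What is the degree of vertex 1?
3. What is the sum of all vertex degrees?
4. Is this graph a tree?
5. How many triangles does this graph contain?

Count: 9 vertices, 10 edges.
Vertex 1 has neighbors [5, 7, 8], degree = 3.
Handshaking lemma: 2 * 10 = 20.
A tree on 9 vertices has 8 edges. This graph has 10 edges (2 extra). Not a tree.
Number of triangles = 0.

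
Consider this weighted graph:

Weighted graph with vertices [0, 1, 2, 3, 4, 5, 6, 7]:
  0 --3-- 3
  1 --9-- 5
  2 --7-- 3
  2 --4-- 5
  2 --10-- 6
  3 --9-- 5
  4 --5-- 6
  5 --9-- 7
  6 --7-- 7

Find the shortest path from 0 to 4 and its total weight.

Using Dijkstra's algorithm from vertex 0:
Shortest path: 0 -> 3 -> 2 -> 6 -> 4
Total weight: 3 + 7 + 10 + 5 = 25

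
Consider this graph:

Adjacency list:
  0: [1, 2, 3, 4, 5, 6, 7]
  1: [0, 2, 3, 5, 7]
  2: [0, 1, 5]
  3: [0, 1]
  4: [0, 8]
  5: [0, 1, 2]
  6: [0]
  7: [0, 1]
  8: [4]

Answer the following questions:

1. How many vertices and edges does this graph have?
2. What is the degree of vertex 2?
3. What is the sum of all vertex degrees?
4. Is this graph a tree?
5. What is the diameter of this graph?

Count: 9 vertices, 13 edges.
Vertex 2 has neighbors [0, 1, 5], degree = 3.
Handshaking lemma: 2 * 13 = 26.
A tree on 9 vertices has 8 edges. This graph has 13 edges (5 extra). Not a tree.
Diameter (longest shortest path) = 3.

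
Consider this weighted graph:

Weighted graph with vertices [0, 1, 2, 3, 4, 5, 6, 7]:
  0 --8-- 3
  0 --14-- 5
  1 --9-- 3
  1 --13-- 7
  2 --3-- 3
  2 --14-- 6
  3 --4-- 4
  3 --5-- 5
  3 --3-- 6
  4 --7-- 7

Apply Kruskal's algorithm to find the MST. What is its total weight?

Applying Kruskal's algorithm (sort edges by weight, add if no cycle):
  Add (2,3) w=3
  Add (3,6) w=3
  Add (3,4) w=4
  Add (3,5) w=5
  Add (4,7) w=7
  Add (0,3) w=8
  Add (1,3) w=9
  Skip (1,7) w=13 (creates cycle)
  Skip (0,5) w=14 (creates cycle)
  Skip (2,6) w=14 (creates cycle)
MST weight = 39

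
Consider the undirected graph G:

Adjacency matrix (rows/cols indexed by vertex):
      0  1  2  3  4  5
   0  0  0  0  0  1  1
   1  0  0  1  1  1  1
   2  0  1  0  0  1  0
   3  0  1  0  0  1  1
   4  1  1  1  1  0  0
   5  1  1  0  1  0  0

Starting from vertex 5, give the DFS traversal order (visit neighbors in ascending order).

DFS from vertex 5 (neighbors processed in ascending order):
Visit order: 5, 0, 4, 1, 2, 3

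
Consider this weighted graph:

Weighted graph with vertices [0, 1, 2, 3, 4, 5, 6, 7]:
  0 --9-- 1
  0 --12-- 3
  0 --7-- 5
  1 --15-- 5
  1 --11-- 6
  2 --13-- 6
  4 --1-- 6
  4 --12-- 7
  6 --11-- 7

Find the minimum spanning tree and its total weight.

Applying Kruskal's algorithm (sort edges by weight, add if no cycle):
  Add (4,6) w=1
  Add (0,5) w=7
  Add (0,1) w=9
  Add (1,6) w=11
  Add (6,7) w=11
  Add (0,3) w=12
  Skip (4,7) w=12 (creates cycle)
  Add (2,6) w=13
  Skip (1,5) w=15 (creates cycle)
MST weight = 64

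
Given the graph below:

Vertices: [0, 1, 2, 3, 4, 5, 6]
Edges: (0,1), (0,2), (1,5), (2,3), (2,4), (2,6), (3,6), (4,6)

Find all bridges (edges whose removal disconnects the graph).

A bridge is an edge whose removal increases the number of connected components.
Bridges found: (0,1), (0,2), (1,5)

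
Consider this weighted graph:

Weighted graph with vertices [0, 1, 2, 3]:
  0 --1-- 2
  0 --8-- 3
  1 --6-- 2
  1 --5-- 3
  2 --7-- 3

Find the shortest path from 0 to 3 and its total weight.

Using Dijkstra's algorithm from vertex 0:
Shortest path: 0 -> 3
Total weight: 8 = 8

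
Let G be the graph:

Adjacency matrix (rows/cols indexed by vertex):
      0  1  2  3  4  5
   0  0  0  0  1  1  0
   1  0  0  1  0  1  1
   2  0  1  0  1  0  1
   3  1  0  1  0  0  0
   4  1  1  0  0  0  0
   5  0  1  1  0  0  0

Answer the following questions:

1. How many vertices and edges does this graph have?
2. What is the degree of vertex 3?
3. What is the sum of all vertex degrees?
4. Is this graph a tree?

Count: 6 vertices, 7 edges.
Vertex 3 has neighbors [0, 2], degree = 2.
Handshaking lemma: 2 * 7 = 14.
A tree on 6 vertices has 5 edges. This graph has 7 edges (2 extra). Not a tree.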